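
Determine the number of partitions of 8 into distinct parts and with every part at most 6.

4

Listing the qualifying partitions of 8:
2, 6
3, 5
1, 2, 5
1, 3, 4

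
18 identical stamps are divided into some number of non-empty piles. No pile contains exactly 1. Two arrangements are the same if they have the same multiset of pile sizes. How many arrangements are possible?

88

There are 88 such partitions.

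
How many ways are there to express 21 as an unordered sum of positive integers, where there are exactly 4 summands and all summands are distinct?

27

There are too many to list fully; the first 12 (by largest part) are:
1+2+3+15
1+2+4+14
1+2+5+13
1+3+4+13
1+2+6+12
1+3+5+12
2+3+4+12
1+2+7+11
1+3+6+11
1+4+5+11
2+3+5+11
1+2+8+10
…and 15 more, for 27 total.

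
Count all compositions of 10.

512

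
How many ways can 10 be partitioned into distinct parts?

10

The partitions of 10 that satisfy the conditions:
10
9,1
8,2
7,3
7,2,1
6,4
6,3,1
5,4,1
5,3,2
4,3,2,1
That's 10 in total.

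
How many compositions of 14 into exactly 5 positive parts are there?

715

By stars and bars with positive parts, the count is C(13,4) = 715.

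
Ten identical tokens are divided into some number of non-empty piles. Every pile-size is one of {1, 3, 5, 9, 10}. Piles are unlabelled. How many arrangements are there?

Listing the qualifying partitions of 10:
10
1 + 9
5 + 5
1 + 1 + 3 + 5
1 + 1 + 1 + 1 + 1 + 5
1 + 3 + 3 + 3
1 + 1 + 1 + 1 + 3 + 3
1 + 1 + 1 + 1 + 1 + 1 + 1 + 3
1 + 1 + 1 + 1 + 1 + 1 + 1 + 1 + 1 + 1

9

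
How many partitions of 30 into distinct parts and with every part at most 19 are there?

Counting exhaustively, 253 partitions satisfy the conditions.

253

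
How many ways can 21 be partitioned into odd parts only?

76

Direct enumeration gives 76 partitions.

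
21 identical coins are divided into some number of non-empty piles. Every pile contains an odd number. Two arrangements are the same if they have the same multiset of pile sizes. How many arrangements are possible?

There are 76 such partitions.

76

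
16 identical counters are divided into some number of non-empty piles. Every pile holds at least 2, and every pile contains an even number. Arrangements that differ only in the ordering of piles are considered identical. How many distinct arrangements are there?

22

They are:
16
14,2
12,4
12,2,2
10,6
10,4,2
10,2,2,2
8,8
8,6,2
8,4,4
8,4,2,2
8,2,2,2,2
6,6,4
6,6,2,2
6,4,4,2
6,4,2,2,2
6,2,2,2,2,2
4,4,4,4
4,4,4,2,2
4,4,2,2,2,2
4,2,2,2,2,2,2
2,2,2,2,2,2,2,2
Counting gives 22.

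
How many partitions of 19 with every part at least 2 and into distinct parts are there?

29

There are too many to list fully; the first 12 (by largest part) are:
19
2, 17
3, 16
4, 15
5, 14
2, 3, 14
6, 13
2, 4, 13
7, 12
2, 5, 12
3, 4, 12
8, 11
…and 17 more, for 29 total.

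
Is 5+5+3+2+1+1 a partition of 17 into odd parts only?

The parts sum to 17, and the condition 'every summand is odd' is violated.

No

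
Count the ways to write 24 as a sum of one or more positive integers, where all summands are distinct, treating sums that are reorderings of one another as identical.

122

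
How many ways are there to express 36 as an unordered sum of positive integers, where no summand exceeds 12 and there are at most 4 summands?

34

A partial list (first 12 by largest part):
12+12+12
12+12+11+1
12+12+10+2
12+12+9+3
12+12+8+4
12+12+7+5
12+12+6+6
12+11+11+2
12+11+10+3
12+11+9+4
12+11+8+5
12+11+7+6
…and 22 more, for 34 total.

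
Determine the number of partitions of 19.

A full systematic count gives 490.

490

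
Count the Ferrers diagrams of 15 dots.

Direct enumeration gives 176 partitions.

176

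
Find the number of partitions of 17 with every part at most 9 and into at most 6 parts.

121

Counting exhaustively, 121 partitions satisfy the conditions.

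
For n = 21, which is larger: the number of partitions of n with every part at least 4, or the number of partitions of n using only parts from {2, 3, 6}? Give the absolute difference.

17

Partitions of 21 with every part at least 4: 27.
Partitions of 21 using only parts from {2, 3, 6}: 10.
|27 − 10| = 17.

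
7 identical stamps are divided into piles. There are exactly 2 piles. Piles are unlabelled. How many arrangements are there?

3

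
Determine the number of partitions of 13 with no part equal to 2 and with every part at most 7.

A partial list (first 12 by largest part):
7+6
7+5+1
7+4+1+1
7+3+3
7+3+1+1+1
7+1+1+1+1+1+1
6+6+1
6+5+1+1
6+4+3
6+4+1+1+1
6+3+3+1
6+3+1+1+1+1
…and 21 more, for 33 total.

33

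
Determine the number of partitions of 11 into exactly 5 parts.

The partitions of 11 that satisfy the conditions:
7+1+1+1+1
6+2+1+1+1
5+3+1+1+1
5+2+2+1+1
4+4+1+1+1
4+3+2+1+1
4+2+2+2+1
3+3+3+1+1
3+3+2+2+1
3+2+2+2+2

10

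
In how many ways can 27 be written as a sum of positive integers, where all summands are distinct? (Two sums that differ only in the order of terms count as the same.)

There are 192 such partitions.

192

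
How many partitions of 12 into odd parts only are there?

The partitions of 12 that satisfy the conditions:
1+11
3+9
1+1+1+9
5+7
1+1+3+7
1+1+1+1+1+7
1+1+5+5
1+3+3+5
1+1+1+1+3+5
1+1+1+1+1+1+1+5
3+3+3+3
1+1+1+3+3+3
1+1+1+1+1+1+3+3
1+1+1+1+1+1+1+1+1+3
1+1+1+1+1+1+1+1+1+1+1+1

15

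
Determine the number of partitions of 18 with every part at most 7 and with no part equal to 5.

166

Direct enumeration gives 166 partitions.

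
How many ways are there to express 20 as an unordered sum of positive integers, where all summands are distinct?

64

There are too many to list fully; the first 12 (by largest part) are:
20
19 + 1
18 + 2
17 + 3
17 + 2 + 1
16 + 4
16 + 3 + 1
15 + 5
15 + 4 + 1
15 + 3 + 2
14 + 6
14 + 5 + 1
…and 52 more, for 64 total.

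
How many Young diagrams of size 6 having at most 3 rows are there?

7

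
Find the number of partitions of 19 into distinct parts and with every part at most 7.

6

Enumerating:
7 + 6 + 5 + 1
7 + 6 + 4 + 2
7 + 6 + 3 + 2 + 1
7 + 5 + 4 + 3
7 + 5 + 4 + 2 + 1
6 + 5 + 4 + 3 + 1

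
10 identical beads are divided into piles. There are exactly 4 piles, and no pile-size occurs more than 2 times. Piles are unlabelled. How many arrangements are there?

6

Listing the qualifying partitions of 10:
6 + 2 + 1 + 1
5 + 3 + 1 + 1
5 + 2 + 2 + 1
4 + 4 + 1 + 1
4 + 3 + 2 + 1
3 + 3 + 2 + 2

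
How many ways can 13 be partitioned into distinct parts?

Enumerating:
13
1, 12
2, 11
3, 10
1, 2, 10
4, 9
1, 3, 9
5, 8
1, 4, 8
2, 3, 8
6, 7
1, 5, 7
2, 4, 7
1, 2, 3, 7
2, 5, 6
3, 4, 6
1, 2, 4, 6
1, 3, 4, 5
That's 18 in total.

18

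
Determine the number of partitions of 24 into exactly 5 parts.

164

A full systematic count gives 164.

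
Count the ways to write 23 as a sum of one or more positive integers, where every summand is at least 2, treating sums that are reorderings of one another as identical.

253

A full systematic count gives 253.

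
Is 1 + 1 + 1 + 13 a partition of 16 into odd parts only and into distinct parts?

No

The parts sum to 16, and the condition 'all summands are distinct' is violated.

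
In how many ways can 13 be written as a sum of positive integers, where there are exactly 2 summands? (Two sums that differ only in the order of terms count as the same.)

6

Listing the qualifying partitions of 13:
12 + 1
11 + 2
10 + 3
9 + 4
8 + 5
7 + 6
That's 6 in total.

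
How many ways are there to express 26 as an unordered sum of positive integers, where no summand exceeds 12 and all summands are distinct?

78

Enumerating by decreasing first part gives 78 partitions in all.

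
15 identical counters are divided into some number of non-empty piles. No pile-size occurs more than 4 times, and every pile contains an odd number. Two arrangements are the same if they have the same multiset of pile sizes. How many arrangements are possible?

Listing the qualifying partitions of 15:
15
13+1+1
11+3+1
11+1+1+1+1
9+5+1
9+3+3
9+3+1+1+1
7+7+1
7+5+3
7+5+1+1+1
7+3+3+1+1
5+5+5
5+5+3+1+1
5+3+3+3+1
5+3+3+1+1+1+1
3+3+3+3+1+1+1
Counting gives 16.

16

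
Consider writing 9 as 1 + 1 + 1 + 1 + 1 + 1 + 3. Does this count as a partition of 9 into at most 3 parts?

No

The parts sum to 9, and the condition 'there are at most 3 summands' is violated.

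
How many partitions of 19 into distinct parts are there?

There are too many to list fully; the first 12 (by largest part) are:
19
18 + 1
17 + 2
16 + 3
16 + 2 + 1
15 + 4
15 + 3 + 1
14 + 5
14 + 4 + 1
14 + 3 + 2
13 + 6
13 + 5 + 1
…and 42 more, for 54 total.

54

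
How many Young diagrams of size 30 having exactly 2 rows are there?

15

Enumerating:
29 + 1
28 + 2
27 + 3
26 + 4
25 + 5
24 + 6
23 + 7
22 + 8
21 + 9
20 + 10
19 + 11
18 + 12
17 + 13
16 + 14
15 + 15
Counting gives 15.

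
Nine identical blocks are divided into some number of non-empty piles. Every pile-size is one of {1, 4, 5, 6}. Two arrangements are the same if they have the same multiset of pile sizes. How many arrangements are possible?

Listing the qualifying partitions of 9:
6, 1, 1, 1
5, 4
5, 1, 1, 1, 1
4, 4, 1
4, 1, 1, 1, 1, 1
1, 1, 1, 1, 1, 1, 1, 1, 1
Counting gives 6.

6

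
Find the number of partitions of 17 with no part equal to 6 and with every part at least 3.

19

Listing the qualifying partitions of 17:
17
14,3
13,4
12,5
11,3,3
10,7
10,4,3
9,8
9,5,3
9,4,4
8,5,4
8,3,3,3
7,7,3
7,5,5
7,4,3,3
5,5,4,3
5,4,4,4
5,3,3,3,3
4,4,3,3,3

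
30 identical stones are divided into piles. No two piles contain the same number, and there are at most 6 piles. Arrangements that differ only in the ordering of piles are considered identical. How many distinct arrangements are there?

294

Counting exhaustively, 294 partitions satisfy the conditions.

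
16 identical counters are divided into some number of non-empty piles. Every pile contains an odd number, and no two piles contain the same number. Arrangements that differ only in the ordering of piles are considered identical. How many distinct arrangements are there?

5

Listing the qualifying partitions of 16:
1, 15
3, 13
5, 11
7, 9
1, 3, 5, 7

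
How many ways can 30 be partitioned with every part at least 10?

They are:
30
20, 10
19, 11
18, 12
17, 13
16, 14
15, 15
10, 10, 10

8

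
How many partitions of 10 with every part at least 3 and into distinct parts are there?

3

They are:
10
3+7
4+6
Counting gives 3.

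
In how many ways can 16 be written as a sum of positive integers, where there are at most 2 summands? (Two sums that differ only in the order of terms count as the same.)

Listing the qualifying partitions of 16:
16
1 + 15
2 + 14
3 + 13
4 + 12
5 + 11
6 + 10
7 + 9
8 + 8

9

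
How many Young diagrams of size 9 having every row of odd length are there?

8

Listing the qualifying partitions of 9:
9
7, 1, 1
5, 3, 1
5, 1, 1, 1, 1
3, 3, 3
3, 3, 1, 1, 1
3, 1, 1, 1, 1, 1, 1
1, 1, 1, 1, 1, 1, 1, 1, 1
Counting gives 8.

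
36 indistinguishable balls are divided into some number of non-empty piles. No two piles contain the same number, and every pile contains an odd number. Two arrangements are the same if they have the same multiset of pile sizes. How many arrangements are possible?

33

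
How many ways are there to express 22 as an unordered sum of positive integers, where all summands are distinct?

There are 89 such partitions.

89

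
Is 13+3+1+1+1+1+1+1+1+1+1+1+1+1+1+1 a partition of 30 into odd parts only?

Yes

The parts sum to 30, and the condition 'every summand is odd' holds.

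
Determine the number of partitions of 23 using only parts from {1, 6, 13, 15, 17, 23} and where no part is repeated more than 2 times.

3

Enumerating:
23
17 + 6
15 + 6 + 1 + 1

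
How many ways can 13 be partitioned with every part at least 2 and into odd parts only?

3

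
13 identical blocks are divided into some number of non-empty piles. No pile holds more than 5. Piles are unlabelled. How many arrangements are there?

57

There are too many to list fully; the first 12 (by largest part) are:
3,5,5
1,2,5,5
1,1,1,5,5
4,4,5
1,3,4,5
2,2,4,5
1,1,2,4,5
1,1,1,1,4,5
2,3,3,5
1,1,3,3,5
1,2,2,3,5
1,1,1,2,3,5
…and 45 more, for 57 total.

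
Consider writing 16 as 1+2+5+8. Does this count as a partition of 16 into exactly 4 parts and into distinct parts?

The parts sum to 16, and the condition 'there are exactly 4 summands' holds; the condition 'all summands are distinct' holds.

Yes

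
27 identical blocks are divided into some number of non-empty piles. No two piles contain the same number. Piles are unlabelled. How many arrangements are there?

Counting exhaustively, 192 partitions satisfy the conditions.

192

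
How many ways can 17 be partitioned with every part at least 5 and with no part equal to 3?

Listing the qualifying partitions of 17:
17
5 + 12
6 + 11
7 + 10
8 + 9
5 + 5 + 7
5 + 6 + 6
That's 7 in total.

7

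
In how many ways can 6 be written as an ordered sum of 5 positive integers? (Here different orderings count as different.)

5

Place 4 bars in the 5 internal gaps of a row of 6 dots: C(5,4) = 5.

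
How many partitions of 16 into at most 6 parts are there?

Enumerating by decreasing first part gives 136 partitions in all.

136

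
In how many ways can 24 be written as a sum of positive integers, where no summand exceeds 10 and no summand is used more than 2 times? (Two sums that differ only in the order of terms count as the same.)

There are 244 such partitions.

244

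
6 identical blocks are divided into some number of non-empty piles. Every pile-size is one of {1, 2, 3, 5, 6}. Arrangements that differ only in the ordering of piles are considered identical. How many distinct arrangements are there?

9

Enumerating:
6
5+1
3+3
3+2+1
3+1+1+1
2+2+2
2+2+1+1
2+1+1+1+1
1+1+1+1+1+1
Counting gives 9.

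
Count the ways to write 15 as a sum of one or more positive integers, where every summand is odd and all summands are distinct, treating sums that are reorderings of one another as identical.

4

The partitions of 15 that satisfy the conditions:
15
1+3+11
1+5+9
3+5+7
Counting gives 4.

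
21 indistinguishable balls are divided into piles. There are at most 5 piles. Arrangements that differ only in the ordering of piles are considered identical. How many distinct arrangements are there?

Direct enumeration gives 221 partitions.

221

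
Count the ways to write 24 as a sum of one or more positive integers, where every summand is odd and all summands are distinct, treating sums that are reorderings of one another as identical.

They are:
1 + 23
3 + 21
5 + 19
7 + 17
9 + 15
1 + 3 + 5 + 15
11 + 13
1 + 3 + 7 + 13
1 + 3 + 9 + 11
1 + 5 + 7 + 11
3 + 5 + 7 + 9

11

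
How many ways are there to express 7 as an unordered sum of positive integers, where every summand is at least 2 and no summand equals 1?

The partitions of 7 that satisfy the conditions:
7
5 + 2
4 + 3
3 + 2 + 2
That's 4 in total.

4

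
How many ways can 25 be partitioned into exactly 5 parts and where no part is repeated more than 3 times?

Direct enumeration gives 186 partitions.

186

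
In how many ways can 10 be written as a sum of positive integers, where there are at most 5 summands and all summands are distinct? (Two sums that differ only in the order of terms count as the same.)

Enumerating:
10
9,1
8,2
7,3
7,2,1
6,4
6,3,1
5,4,1
5,3,2
4,3,2,1
Counting gives 10.

10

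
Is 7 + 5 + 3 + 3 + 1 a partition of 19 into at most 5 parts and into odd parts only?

The parts sum to 19, and the condition 'there are at most 5 summands' holds; the condition 'every summand is odd' holds.

Yes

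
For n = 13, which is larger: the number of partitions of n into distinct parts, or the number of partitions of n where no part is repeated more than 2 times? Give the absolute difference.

26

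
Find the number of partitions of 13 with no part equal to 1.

24

Enumerating:
13
2+11
3+10
4+9
2+2+9
5+8
2+3+8
6+7
2+4+7
3+3+7
2+2+2+7
2+5+6
3+4+6
2+2+3+6
3+5+5
4+4+5
2+2+4+5
2+3+3+5
2+2+2+2+5
2+3+4+4
3+3+3+4
2+2+2+3+4
2+2+3+3+3
2+2+2+2+2+3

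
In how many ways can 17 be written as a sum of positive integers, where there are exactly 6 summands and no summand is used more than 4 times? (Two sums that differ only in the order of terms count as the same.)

There are too many to list fully; the first 12 (by largest part) are:
11,2,1,1,1,1
10,3,1,1,1,1
10,2,2,1,1,1
9,4,1,1,1,1
9,3,2,1,1,1
9,2,2,2,1,1
8,5,1,1,1,1
8,4,2,1,1,1
8,3,3,1,1,1
8,3,2,2,1,1
8,2,2,2,2,1
7,6,1,1,1,1
…and 29 more, for 41 total.

41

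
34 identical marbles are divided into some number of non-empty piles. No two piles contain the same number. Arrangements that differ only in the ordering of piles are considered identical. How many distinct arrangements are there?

512

A full systematic count gives 512.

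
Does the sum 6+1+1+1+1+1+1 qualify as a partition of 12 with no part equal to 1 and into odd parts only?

The parts sum to 12, and the condition 'no summand equals 1' is violated.

No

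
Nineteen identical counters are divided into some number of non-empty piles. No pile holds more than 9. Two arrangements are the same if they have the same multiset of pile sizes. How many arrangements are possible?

There are 393 such partitions.

393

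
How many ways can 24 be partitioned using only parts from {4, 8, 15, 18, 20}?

They are:
20,4
8,8,8
8,8,4,4
8,4,4,4,4
4,4,4,4,4,4
Counting gives 5.

5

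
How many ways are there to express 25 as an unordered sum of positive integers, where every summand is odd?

142

Enumerating by decreasing first part gives 142 partitions in all.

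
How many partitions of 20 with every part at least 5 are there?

13

They are:
20
5,15
6,14
7,13
8,12
9,11
10,10
5,5,10
5,6,9
5,7,8
6,6,8
6,7,7
5,5,5,5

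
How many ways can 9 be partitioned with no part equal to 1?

They are:
9
7, 2
6, 3
5, 4
5, 2, 2
4, 3, 2
3, 3, 3
3, 2, 2, 2

8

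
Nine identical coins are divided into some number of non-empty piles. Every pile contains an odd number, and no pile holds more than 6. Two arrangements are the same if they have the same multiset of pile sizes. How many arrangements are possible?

Listing the qualifying partitions of 9:
5,3,1
5,1,1,1,1
3,3,3
3,3,1,1,1
3,1,1,1,1,1,1
1,1,1,1,1,1,1,1,1

6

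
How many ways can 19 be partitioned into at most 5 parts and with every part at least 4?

Enumerating:
19
15, 4
14, 5
13, 6
12, 7
11, 8
11, 4, 4
10, 9
10, 5, 4
9, 6, 4
9, 5, 5
8, 7, 4
8, 6, 5
7, 7, 5
7, 6, 6
7, 4, 4, 4
6, 5, 4, 4
5, 5, 5, 4
That's 18 in total.

18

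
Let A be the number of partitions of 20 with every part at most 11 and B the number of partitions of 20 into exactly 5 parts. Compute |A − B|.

Partitions of 20 with every part at most 11: 560.
Partitions of 20 into exactly 5 parts: 84.
|560 − 84| = 476.

476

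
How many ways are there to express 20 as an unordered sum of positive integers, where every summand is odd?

There are too many to list fully; the first 12 (by largest part) are:
19 + 1
17 + 3
17 + 1 + 1 + 1
15 + 5
15 + 3 + 1 + 1
15 + 1 + 1 + 1 + 1 + 1
13 + 7
13 + 5 + 1 + 1
13 + 3 + 3 + 1
13 + 3 + 1 + 1 + 1 + 1
13 + 1 + 1 + 1 + 1 + 1 + 1 + 1
11 + 9
…and 52 more, for 64 total.

64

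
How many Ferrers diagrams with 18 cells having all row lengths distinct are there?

There are too many to list fully; the first 12 (by largest part) are:
18
17 + 1
16 + 2
15 + 3
15 + 2 + 1
14 + 4
14 + 3 + 1
13 + 5
13 + 4 + 1
13 + 3 + 2
12 + 6
12 + 5 + 1
…and 34 more, for 46 total.

46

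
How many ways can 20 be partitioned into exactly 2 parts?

10

Listing the qualifying partitions of 20:
1+19
2+18
3+17
4+16
5+15
6+14
7+13
8+12
9+11
10+10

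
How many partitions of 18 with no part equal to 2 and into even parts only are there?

8

They are:
18
4, 14
6, 12
8, 10
4, 4, 10
4, 6, 8
6, 6, 6
4, 4, 4, 6
That's 8 in total.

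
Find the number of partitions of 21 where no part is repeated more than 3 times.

A full systematic count gives 395.

395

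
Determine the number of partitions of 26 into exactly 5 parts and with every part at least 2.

Enumerating by decreasing first part gives 101 partitions in all.

101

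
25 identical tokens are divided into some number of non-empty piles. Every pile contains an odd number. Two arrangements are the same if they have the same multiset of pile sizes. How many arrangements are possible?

142

Direct enumeration gives 142 partitions.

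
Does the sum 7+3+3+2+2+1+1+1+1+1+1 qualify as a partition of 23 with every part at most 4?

The parts sum to 23, and the condition 'no summand exceeds 4' is violated.

No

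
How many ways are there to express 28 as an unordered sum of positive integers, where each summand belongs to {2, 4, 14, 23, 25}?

13

Enumerating:
14,14
14,4,4,4,2
14,4,4,2,2,2
14,4,2,2,2,2,2
14,2,2,2,2,2,2,2
4,4,4,4,4,4,4
4,4,4,4,4,4,2,2
4,4,4,4,4,2,2,2,2
4,4,4,4,2,2,2,2,2,2
4,4,4,2,2,2,2,2,2,2,2
4,4,2,2,2,2,2,2,2,2,2,2
4,2,2,2,2,2,2,2,2,2,2,2,2
2,2,2,2,2,2,2,2,2,2,2,2,2,2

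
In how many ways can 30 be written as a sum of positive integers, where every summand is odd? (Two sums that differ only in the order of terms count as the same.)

Counting exhaustively, 296 partitions satisfy the conditions.

296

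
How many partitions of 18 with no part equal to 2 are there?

Enumerating by decreasing first part gives 154 partitions in all.

154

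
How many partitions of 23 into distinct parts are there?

104

Counting exhaustively, 104 partitions satisfy the conditions.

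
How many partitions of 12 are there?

Enumerating by decreasing first part gives 77 partitions in all.

77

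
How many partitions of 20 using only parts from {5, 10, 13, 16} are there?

Enumerating:
10,10
10,5,5
5,5,5,5
That's 3 in total.

3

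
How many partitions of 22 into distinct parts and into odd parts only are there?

8

Listing the qualifying partitions of 22:
1, 21
3, 19
5, 17
7, 15
9, 13
1, 3, 5, 13
1, 3, 7, 11
1, 5, 7, 9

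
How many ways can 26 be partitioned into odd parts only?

Enumerating by decreasing first part gives 165 partitions in all.

165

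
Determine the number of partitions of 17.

Counting exhaustively, 297 partitions satisfy the conditions.

297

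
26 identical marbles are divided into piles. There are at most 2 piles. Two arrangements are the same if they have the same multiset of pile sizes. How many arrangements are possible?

14

The partitions of 26 that satisfy the conditions:
26
25,1
24,2
23,3
22,4
21,5
20,6
19,7
18,8
17,9
16,10
15,11
14,12
13,13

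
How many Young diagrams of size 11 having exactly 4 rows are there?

11

They are:
8+1+1+1
7+2+1+1
6+3+1+1
6+2+2+1
5+4+1+1
5+3+2+1
5+2+2+2
4+4+2+1
4+3+3+1
4+3+2+2
3+3+3+2
Counting gives 11.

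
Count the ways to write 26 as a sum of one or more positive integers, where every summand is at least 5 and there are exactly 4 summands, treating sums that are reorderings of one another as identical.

9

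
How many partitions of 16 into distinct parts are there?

32

There are too many to list fully; the first 12 (by largest part) are:
16
15+1
14+2
13+3
13+2+1
12+4
12+3+1
11+5
11+4+1
11+3+2
10+6
10+5+1
…and 20 more, for 32 total.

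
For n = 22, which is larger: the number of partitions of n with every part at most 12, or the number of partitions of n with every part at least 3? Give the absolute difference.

832

Partitions of 22 with every part at most 12: 905.
Partitions of 22 with every part at least 3: 73.
|905 − 73| = 832.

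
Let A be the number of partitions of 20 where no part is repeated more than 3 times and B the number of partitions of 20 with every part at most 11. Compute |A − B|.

Partitions of 20 where no part is repeated more than 3 times: 320.
Partitions of 20 with every part at most 11: 560.
|320 − 560| = 240.

240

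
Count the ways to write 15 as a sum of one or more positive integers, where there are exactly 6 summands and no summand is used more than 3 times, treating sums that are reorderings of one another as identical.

Listing the qualifying partitions of 15:
8+2+2+1+1+1
7+3+2+1+1+1
7+2+2+2+1+1
6+4+2+1+1+1
6+3+3+1+1+1
6+3+2+2+1+1
5+5+2+1+1+1
5+4+3+1+1+1
5+4+2+2+1+1
5+3+3+2+1+1
5+3+2+2+2+1
4+4+4+1+1+1
4+4+3+2+1+1
4+4+2+2+2+1
4+3+3+3+1+1
4+3+3+2+2+1
3+3+3+2+2+2

17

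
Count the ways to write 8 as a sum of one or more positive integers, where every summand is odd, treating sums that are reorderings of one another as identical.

The partitions of 8 that satisfy the conditions:
7+1
5+3
5+1+1+1
3+3+1+1
3+1+1+1+1+1
1+1+1+1+1+1+1+1

6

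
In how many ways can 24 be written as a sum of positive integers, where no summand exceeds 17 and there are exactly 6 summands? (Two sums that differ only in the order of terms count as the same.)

Counting exhaustively, 197 partitions satisfy the conditions.

197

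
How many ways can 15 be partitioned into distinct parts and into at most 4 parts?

There are too many to list fully; the first 12 (by largest part) are:
15
14+1
13+2
12+3
12+2+1
11+4
11+3+1
10+5
10+4+1
10+3+2
9+6
9+5+1
…and 14 more, for 26 total.

26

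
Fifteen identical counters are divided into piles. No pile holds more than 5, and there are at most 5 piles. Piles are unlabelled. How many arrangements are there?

They are:
5, 5, 5
5, 5, 4, 1
5, 5, 3, 2
5, 5, 3, 1, 1
5, 5, 2, 2, 1
5, 4, 4, 2
5, 4, 4, 1, 1
5, 4, 3, 3
5, 4, 3, 2, 1
5, 4, 2, 2, 2
5, 3, 3, 3, 1
5, 3, 3, 2, 2
4, 4, 4, 3
4, 4, 4, 2, 1
4, 4, 3, 3, 1
4, 4, 3, 2, 2
4, 3, 3, 3, 2
3, 3, 3, 3, 3

18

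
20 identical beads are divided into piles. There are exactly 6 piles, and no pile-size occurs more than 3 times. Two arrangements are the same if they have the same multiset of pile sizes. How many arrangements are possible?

There are too many to list fully; the first 12 (by largest part) are:
1 + 1 + 1 + 2 + 2 + 13
1 + 1 + 1 + 2 + 3 + 12
1 + 1 + 2 + 2 + 2 + 12
1 + 1 + 1 + 2 + 4 + 11
1 + 1 + 1 + 3 + 3 + 11
1 + 1 + 2 + 2 + 3 + 11
1 + 1 + 1 + 2 + 5 + 10
1 + 1 + 1 + 3 + 4 + 10
1 + 1 + 2 + 2 + 4 + 10
1 + 1 + 2 + 3 + 3 + 10
1 + 2 + 2 + 2 + 3 + 10
1 + 1 + 1 + 2 + 6 + 9
…and 58 more, for 70 total.

70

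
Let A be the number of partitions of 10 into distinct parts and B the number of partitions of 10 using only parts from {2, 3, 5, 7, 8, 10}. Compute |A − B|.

Partitions of 10 into distinct parts: 10.
Partitions of 10 using only parts from {2, 3, 5, 7, 8, 10}: 7.
|10 − 7| = 3.

3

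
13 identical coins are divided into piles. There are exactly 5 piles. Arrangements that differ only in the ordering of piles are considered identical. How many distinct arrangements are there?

18

Listing the qualifying partitions of 13:
9 + 1 + 1 + 1 + 1
8 + 2 + 1 + 1 + 1
7 + 3 + 1 + 1 + 1
7 + 2 + 2 + 1 + 1
6 + 4 + 1 + 1 + 1
6 + 3 + 2 + 1 + 1
6 + 2 + 2 + 2 + 1
5 + 5 + 1 + 1 + 1
5 + 4 + 2 + 1 + 1
5 + 3 + 3 + 1 + 1
5 + 3 + 2 + 2 + 1
5 + 2 + 2 + 2 + 2
4 + 4 + 3 + 1 + 1
4 + 4 + 2 + 2 + 1
4 + 3 + 3 + 2 + 1
4 + 3 + 2 + 2 + 2
3 + 3 + 3 + 3 + 1
3 + 3 + 3 + 2 + 2
That's 18 in total.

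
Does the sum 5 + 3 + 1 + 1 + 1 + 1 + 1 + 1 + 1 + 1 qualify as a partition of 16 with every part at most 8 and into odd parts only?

Yes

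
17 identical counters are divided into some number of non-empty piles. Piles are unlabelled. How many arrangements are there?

297

Direct enumeration gives 297 partitions.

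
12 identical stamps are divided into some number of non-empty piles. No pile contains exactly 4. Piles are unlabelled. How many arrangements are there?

55

A partial list (first 12 by largest part):
12
11 + 1
10 + 2
10 + 1 + 1
9 + 3
9 + 2 + 1
9 + 1 + 1 + 1
8 + 3 + 1
8 + 2 + 2
8 + 2 + 1 + 1
8 + 1 + 1 + 1 + 1
7 + 5
…and 43 more, for 55 total.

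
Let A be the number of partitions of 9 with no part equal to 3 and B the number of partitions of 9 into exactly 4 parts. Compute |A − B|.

Partitions of 9 with no part equal to 3: 19.
Partitions of 9 into exactly 4 parts: 6.
|19 − 6| = 13.

13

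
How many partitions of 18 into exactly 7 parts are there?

There are too many to list fully; the first 12 (by largest part) are:
1, 1, 1, 1, 1, 1, 12
1, 1, 1, 1, 1, 2, 11
1, 1, 1, 1, 1, 3, 10
1, 1, 1, 1, 2, 2, 10
1, 1, 1, 1, 1, 4, 9
1, 1, 1, 1, 2, 3, 9
1, 1, 1, 2, 2, 2, 9
1, 1, 1, 1, 1, 5, 8
1, 1, 1, 1, 2, 4, 8
1, 1, 1, 1, 3, 3, 8
1, 1, 1, 2, 2, 3, 8
1, 1, 2, 2, 2, 2, 8
…and 37 more, for 49 total.

49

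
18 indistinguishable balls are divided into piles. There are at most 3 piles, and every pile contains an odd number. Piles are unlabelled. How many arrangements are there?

They are:
17, 1
15, 3
13, 5
11, 7
9, 9

5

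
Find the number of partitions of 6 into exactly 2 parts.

3

Listing the qualifying partitions of 6:
5,1
4,2
3,3
Counting gives 3.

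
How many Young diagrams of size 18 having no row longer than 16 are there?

383

Counting exhaustively, 383 partitions satisfy the conditions.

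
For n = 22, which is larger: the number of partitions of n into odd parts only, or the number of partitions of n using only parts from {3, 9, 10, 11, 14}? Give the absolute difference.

Partitions of 22 into odd parts only: 89.
Partitions of 22 using only parts from {3, 9, 10, 11, 14}: 3.
|89 − 3| = 86.

86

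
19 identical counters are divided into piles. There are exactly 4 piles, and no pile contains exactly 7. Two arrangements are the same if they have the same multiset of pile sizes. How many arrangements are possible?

42

A partial list (first 12 by largest part):
16 + 1 + 1 + 1
15 + 2 + 1 + 1
14 + 3 + 1 + 1
14 + 2 + 2 + 1
13 + 4 + 1 + 1
13 + 3 + 2 + 1
13 + 2 + 2 + 2
12 + 5 + 1 + 1
12 + 4 + 2 + 1
12 + 3 + 3 + 1
12 + 3 + 2 + 2
11 + 6 + 1 + 1
…and 30 more, for 42 total.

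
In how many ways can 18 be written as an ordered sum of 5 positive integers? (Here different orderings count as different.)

Place 4 bars in the 17 internal gaps of a row of 18 dots: C(17,4) = 2380.

2380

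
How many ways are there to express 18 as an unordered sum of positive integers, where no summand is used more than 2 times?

Enumerating by decreasing first part gives 135 partitions in all.

135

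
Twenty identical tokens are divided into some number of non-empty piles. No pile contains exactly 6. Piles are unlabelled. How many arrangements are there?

There are 492 such partitions.

492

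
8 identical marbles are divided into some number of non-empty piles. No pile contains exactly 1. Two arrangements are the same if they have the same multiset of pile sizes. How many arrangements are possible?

The partitions of 8 that satisfy the conditions:
8
6, 2
5, 3
4, 4
4, 2, 2
3, 3, 2
2, 2, 2, 2
Counting gives 7.

7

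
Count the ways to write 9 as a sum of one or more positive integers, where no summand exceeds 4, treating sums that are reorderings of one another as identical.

18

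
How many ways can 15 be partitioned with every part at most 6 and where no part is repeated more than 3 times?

A partial list (first 12 by largest part):
6 + 6 + 3
6 + 6 + 2 + 1
6 + 6 + 1 + 1 + 1
6 + 5 + 4
6 + 5 + 3 + 1
6 + 5 + 2 + 2
6 + 5 + 2 + 1 + 1
6 + 4 + 4 + 1
6 + 4 + 3 + 2
6 + 4 + 3 + 1 + 1
6 + 4 + 2 + 2 + 1
6 + 4 + 2 + 1 + 1 + 1
…and 40 more, for 52 total.

52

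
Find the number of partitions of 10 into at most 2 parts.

6

Enumerating:
10
9+1
8+2
7+3
6+4
5+5
That's 6 in total.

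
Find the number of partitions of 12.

There are 77 such partitions.

77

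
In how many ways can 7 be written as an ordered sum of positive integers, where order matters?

Each of the 6 gaps between 7 units is either a break or not: 2^6 = 64.

64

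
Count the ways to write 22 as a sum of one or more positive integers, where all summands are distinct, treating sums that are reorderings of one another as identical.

89

A full systematic count gives 89.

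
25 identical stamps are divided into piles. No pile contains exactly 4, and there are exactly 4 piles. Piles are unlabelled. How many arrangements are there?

83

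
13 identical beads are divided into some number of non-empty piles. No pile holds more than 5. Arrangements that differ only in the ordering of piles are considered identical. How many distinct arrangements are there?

57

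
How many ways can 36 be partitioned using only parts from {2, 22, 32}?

3

Enumerating:
32+2+2
22+2+2+2+2+2+2+2
2+2+2+2+2+2+2+2+2+2+2+2+2+2+2+2+2+2
That's 3 in total.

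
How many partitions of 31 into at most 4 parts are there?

Enumerating by decreasing first part gives 321 partitions in all.

321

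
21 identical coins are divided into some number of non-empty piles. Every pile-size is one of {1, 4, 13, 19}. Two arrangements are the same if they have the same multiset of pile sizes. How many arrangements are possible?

10

Enumerating:
19 + 1 + 1
13 + 4 + 4
13 + 4 + 1 + 1 + 1 + 1
13 + 1 + 1 + 1 + 1 + 1 + 1 + 1 + 1
4 + 4 + 4 + 4 + 4 + 1
4 + 4 + 4 + 4 + 1 + 1 + 1 + 1 + 1
4 + 4 + 4 + 1 + 1 + 1 + 1 + 1 + 1 + 1 + 1 + 1
4 + 4 + 1 + 1 + 1 + 1 + 1 + 1 + 1 + 1 + 1 + 1 + 1 + 1 + 1
4 + 1 + 1 + 1 + 1 + 1 + 1 + 1 + 1 + 1 + 1 + 1 + 1 + 1 + 1 + 1 + 1 + 1
1 + 1 + 1 + 1 + 1 + 1 + 1 + 1 + 1 + 1 + 1 + 1 + 1 + 1 + 1 + 1 + 1 + 1 + 1 + 1 + 1
Counting gives 10.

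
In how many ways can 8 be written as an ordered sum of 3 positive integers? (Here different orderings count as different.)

A composition of 8 into 3 positive parts is chosen by placing 2 dividers among the 7 gaps between 8 units: C(7,2) = 21.

21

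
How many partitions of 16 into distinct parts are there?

A partial list (first 12 by largest part):
16
15+1
14+2
13+3
13+2+1
12+4
12+3+1
11+5
11+4+1
11+3+2
10+6
10+5+1
…and 20 more, for 32 total.

32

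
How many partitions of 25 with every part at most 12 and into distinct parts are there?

There are 72 such partitions.

72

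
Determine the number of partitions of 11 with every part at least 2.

14

They are:
11
9 + 2
8 + 3
7 + 4
7 + 2 + 2
6 + 5
6 + 3 + 2
5 + 4 + 2
5 + 3 + 3
5 + 2 + 2 + 2
4 + 4 + 3
4 + 3 + 2 + 2
3 + 3 + 3 + 2
3 + 2 + 2 + 2 + 2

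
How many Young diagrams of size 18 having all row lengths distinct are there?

46

A partial list (first 12 by largest part):
18
17+1
16+2
15+3
15+2+1
14+4
14+3+1
13+5
13+4+1
13+3+2
12+6
12+5+1
…and 34 more, for 46 total.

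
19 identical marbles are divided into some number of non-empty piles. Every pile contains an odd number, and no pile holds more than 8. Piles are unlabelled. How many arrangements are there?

30

A partial list (first 12 by largest part):
7, 7, 5
7, 7, 3, 1, 1
7, 7, 1, 1, 1, 1, 1
7, 5, 5, 1, 1
7, 5, 3, 3, 1
7, 5, 3, 1, 1, 1, 1
7, 5, 1, 1, 1, 1, 1, 1, 1
7, 3, 3, 3, 3
7, 3, 3, 3, 1, 1, 1
7, 3, 3, 1, 1, 1, 1, 1, 1
7, 3, 1, 1, 1, 1, 1, 1, 1, 1, 1
7, 1, 1, 1, 1, 1, 1, 1, 1, 1, 1, 1, 1
…and 18 more, for 30 total.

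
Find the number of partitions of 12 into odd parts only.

15

They are:
11,1
9,3
9,1,1,1
7,5
7,3,1,1
7,1,1,1,1,1
5,5,1,1
5,3,3,1
5,3,1,1,1,1
5,1,1,1,1,1,1,1
3,3,3,3
3,3,3,1,1,1
3,3,1,1,1,1,1,1
3,1,1,1,1,1,1,1,1,1
1,1,1,1,1,1,1,1,1,1,1,1
Counting gives 15.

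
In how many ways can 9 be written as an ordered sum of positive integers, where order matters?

There are 8 gaps and each independently is a cut or not, giving 2^8 = 256.

256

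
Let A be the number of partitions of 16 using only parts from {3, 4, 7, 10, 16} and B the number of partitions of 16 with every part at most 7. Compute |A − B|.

Partitions of 16 using only parts from {3, 4, 7, 10, 16}: 5.
Partitions of 16 with every part at most 7: 164.
|5 − 164| = 159.

159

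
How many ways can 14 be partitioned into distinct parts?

22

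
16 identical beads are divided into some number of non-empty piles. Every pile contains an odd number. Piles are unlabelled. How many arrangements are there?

32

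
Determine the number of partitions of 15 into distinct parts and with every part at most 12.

Enumerating:
12,3
12,2,1
11,4
11,3,1
10,5
10,4,1
10,3,2
9,6
9,5,1
9,4,2
9,3,2,1
8,7
8,6,1
8,5,2
8,4,3
8,4,2,1
7,6,2
7,5,3
7,5,2,1
7,4,3,1
6,5,4
6,5,3,1
6,4,3,2
5,4,3,2,1

24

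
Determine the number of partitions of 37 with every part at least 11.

13

Listing the qualifying partitions of 37:
37
11 + 26
12 + 25
13 + 24
14 + 23
15 + 22
16 + 21
17 + 20
18 + 19
11 + 11 + 15
11 + 12 + 14
11 + 13 + 13
12 + 12 + 13
That's 13 in total.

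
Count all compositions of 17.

65536

The number of compositions of n is 2^(n−1); here 2^16 = 65536.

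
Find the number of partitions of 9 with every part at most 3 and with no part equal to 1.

2

Enumerating:
3+3+3
3+2+2+2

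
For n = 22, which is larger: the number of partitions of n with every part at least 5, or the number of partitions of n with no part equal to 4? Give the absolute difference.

Partitions of 22 with every part at least 5: 18.
Partitions of 22 with no part equal to 4: 617.
|18 − 617| = 599.

599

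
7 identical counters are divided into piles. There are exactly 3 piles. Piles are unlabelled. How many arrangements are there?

They are:
1,1,5
1,2,4
1,3,3
2,2,3
That's 4 in total.

4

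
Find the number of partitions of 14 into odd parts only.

22

Enumerating:
13+1
11+3
11+1+1+1
9+5
9+3+1+1
9+1+1+1+1+1
7+7
7+5+1+1
7+3+3+1
7+3+1+1+1+1
7+1+1+1+1+1+1+1
5+5+3+1
5+5+1+1+1+1
5+3+3+3
5+3+3+1+1+1
5+3+1+1+1+1+1+1
5+1+1+1+1+1+1+1+1+1
3+3+3+3+1+1
3+3+3+1+1+1+1+1
3+3+1+1+1+1+1+1+1+1
3+1+1+1+1+1+1+1+1+1+1+1
1+1+1+1+1+1+1+1+1+1+1+1+1+1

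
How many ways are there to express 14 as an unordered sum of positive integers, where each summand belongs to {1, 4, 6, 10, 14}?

11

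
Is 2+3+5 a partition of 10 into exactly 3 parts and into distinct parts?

Yes

The parts sum to 10, and the condition 'there are exactly 3 summands' holds; the condition 'all summands are distinct' holds.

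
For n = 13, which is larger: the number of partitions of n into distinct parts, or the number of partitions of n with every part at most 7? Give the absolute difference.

64

Partitions of 13 into distinct parts: 18.
Partitions of 13 with every part at most 7: 82.
|18 − 82| = 64.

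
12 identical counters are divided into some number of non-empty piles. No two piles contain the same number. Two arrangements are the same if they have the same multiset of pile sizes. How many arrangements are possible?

15

Enumerating:
12
1,11
2,10
3,9
1,2,9
4,8
1,3,8
5,7
1,4,7
2,3,7
1,5,6
2,4,6
1,2,3,6
3,4,5
1,2,4,5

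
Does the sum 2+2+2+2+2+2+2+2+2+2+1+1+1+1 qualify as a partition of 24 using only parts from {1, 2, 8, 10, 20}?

Yes

The parts sum to 24, and the condition 'each summand belongs to {1, 2, 8, 10, 20}' holds.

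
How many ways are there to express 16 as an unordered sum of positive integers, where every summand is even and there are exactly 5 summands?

They are:
2+2+2+2+8
2+2+2+4+6
2+2+4+4+4

3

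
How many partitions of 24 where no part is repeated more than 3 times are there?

722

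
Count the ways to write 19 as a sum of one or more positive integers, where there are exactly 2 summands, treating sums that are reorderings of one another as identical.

9

Enumerating:
1,18
2,17
3,16
4,15
5,14
6,13
7,12
8,11
9,10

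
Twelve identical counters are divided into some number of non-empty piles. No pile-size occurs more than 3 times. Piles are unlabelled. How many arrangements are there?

A partial list (first 12 by largest part):
12
11, 1
10, 2
10, 1, 1
9, 3
9, 2, 1
9, 1, 1, 1
8, 4
8, 3, 1
8, 2, 2
8, 2, 1, 1
7, 5
…and 38 more, for 50 total.

50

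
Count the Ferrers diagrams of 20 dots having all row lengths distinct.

A partial list (first 12 by largest part):
20
19+1
18+2
17+3
17+2+1
16+4
16+3+1
15+5
15+4+1
15+3+2
14+6
14+5+1
…and 52 more, for 64 total.

64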